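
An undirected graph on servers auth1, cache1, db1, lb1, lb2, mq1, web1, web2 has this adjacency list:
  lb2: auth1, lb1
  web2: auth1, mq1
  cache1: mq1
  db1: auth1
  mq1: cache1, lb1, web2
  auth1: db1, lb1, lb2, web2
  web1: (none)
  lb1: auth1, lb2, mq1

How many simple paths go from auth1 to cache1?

auth1–lb1–mq1–cache1
auth1–lb2–lb1–mq1–cache1
auth1–web2–mq1–cache1

3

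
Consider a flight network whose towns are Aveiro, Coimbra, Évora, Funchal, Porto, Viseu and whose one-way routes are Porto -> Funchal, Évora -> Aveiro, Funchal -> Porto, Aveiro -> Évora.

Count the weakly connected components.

4

From Aveiro: component {Aveiro, Évora}.
From Coimbra: component {Coimbra}.
From Funchal: component {Funchal, Porto}.
From Viseu: component {Viseu}.
That's 4 components.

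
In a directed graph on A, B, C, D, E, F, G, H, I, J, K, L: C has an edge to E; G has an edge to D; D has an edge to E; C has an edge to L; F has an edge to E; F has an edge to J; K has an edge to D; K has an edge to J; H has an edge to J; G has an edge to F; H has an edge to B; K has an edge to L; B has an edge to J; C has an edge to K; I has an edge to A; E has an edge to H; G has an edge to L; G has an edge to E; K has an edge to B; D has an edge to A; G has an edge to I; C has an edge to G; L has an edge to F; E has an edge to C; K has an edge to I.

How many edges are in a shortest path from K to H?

Distance 0: K.
Distance 1: B, D, I, J, L.
Distance 2: A, E, F.
Distance 3: C, H — contains H.

3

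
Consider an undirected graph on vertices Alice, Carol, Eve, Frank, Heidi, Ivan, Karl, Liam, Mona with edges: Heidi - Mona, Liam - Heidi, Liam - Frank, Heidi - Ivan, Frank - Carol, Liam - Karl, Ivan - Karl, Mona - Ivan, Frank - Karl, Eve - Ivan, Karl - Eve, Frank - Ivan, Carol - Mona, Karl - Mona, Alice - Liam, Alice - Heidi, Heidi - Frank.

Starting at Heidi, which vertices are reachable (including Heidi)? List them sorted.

Alice, Carol, Eve, Frank, Heidi, Ivan, Karl, Liam, Mona

Start at Heidi.
Its neighbours: Alice, Frank, Ivan, Liam, Mona.
Then their neighbours: Carol, Eve, Karl.
Every vertex is now reached.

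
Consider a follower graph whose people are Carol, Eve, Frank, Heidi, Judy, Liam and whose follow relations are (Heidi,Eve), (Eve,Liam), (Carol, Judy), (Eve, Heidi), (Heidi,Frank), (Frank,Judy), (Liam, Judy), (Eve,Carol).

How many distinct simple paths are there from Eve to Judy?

Eve→Carol→Judy
Eve→Heidi→Frank→Judy
Eve→Liam→Judy

3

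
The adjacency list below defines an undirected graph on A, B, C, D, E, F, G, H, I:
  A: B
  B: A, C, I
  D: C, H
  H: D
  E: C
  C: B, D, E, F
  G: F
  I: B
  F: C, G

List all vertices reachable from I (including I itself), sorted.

A, B, C, D, E, F, G, H, I

Start at I.
Its neighbours: B.
Then their neighbours: A, C.
Then next layer: D, E, F.
Then next layer: G, H.
Every vertex is now reached.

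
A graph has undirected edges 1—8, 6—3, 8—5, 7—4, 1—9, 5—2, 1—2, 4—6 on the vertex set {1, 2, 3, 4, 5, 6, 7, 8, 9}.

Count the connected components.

From 1: component {1, 2, 5, 8, 9}.
From 3: component {3, 4, 6, 7}.
That's 2 components.

2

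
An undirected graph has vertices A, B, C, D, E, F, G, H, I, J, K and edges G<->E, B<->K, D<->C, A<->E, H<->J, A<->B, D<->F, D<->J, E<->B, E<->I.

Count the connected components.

From A: component {A, B, E, G, I, K}.
From C: component {C, D, F, H, J}.
That's 2 components.

2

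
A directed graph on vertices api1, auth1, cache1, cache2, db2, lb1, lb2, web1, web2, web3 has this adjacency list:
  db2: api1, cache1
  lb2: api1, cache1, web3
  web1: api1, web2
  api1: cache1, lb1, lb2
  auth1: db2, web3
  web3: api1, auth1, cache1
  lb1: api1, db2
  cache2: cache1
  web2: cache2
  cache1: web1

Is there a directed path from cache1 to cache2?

Explore from cache1.
Distance 1: reach web1.
Distance 2: reach api1, web2.
Distance 3: reach cache2, lb1, lb2.
Found cache2.

Yes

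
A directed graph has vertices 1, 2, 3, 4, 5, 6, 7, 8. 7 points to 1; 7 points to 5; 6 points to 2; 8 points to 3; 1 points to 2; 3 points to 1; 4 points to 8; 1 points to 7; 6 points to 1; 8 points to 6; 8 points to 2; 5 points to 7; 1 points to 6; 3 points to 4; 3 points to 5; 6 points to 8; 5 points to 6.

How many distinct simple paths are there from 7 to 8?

7→1→6→8
7→5→6→8

2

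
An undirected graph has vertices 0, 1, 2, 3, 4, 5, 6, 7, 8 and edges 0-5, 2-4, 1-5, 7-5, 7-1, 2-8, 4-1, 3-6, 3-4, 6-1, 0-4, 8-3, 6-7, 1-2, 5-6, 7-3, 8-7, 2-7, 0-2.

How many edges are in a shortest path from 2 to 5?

2

Distance 0: 2.
Distance 1: 0, 1, 4, 7, 8.
Distance 2: 3, 5, 6 — contains 5.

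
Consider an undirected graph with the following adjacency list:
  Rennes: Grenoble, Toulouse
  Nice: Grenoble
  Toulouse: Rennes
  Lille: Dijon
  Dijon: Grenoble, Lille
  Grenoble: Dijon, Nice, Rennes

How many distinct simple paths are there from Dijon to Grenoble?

1

Dijon–Grenoble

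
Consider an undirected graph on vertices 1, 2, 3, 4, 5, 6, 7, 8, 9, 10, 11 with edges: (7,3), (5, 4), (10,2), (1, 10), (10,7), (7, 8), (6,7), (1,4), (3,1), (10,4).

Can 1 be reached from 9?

No

9 has no edges, so nothing is reachable from it.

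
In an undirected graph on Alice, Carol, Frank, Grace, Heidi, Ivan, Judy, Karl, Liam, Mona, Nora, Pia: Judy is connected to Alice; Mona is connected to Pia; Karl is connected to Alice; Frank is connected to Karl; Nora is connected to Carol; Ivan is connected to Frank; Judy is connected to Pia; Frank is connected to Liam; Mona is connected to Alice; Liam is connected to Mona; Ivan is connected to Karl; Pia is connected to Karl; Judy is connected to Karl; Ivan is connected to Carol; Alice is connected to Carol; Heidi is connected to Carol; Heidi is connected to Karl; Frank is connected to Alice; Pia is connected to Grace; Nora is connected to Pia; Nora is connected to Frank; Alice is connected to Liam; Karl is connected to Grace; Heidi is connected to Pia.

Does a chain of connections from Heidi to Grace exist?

Yes

Explore from Heidi.
Distance 1: reach Carol, Karl, Pia.
Distance 2: reach Alice, Frank, Grace, Ivan, Judy, Mona, Nora.
Found Grace.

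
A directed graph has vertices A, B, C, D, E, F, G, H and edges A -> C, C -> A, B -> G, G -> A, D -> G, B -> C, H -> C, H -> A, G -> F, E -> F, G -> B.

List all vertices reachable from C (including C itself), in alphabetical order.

Start at C.
Its neighbours: A.
Nothing further is reachable.

A, C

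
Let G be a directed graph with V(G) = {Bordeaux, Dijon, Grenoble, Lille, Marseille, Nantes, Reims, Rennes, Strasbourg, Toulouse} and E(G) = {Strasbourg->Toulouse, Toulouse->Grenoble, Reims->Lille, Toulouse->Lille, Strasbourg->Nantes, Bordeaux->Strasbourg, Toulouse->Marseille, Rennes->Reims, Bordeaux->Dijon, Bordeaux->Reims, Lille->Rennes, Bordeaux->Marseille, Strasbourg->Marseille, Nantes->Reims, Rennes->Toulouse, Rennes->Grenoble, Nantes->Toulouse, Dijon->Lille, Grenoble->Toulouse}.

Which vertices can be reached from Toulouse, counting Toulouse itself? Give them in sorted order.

Grenoble, Lille, Marseille, Reims, Rennes, Toulouse

Start at Toulouse.
Its neighbours: Grenoble, Lille, Marseille.
Then their neighbours: Rennes.
Then next layer: Reims.
Nothing further is reachable.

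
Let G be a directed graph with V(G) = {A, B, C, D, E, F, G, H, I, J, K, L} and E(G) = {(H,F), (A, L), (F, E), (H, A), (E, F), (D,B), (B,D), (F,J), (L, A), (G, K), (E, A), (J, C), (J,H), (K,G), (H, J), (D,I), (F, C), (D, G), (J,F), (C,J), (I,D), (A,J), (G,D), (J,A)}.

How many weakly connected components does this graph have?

From A: component {A, C, E, F, H, J, L}.
From B: component {B, D, G, I, K}.
That's 2 components.

2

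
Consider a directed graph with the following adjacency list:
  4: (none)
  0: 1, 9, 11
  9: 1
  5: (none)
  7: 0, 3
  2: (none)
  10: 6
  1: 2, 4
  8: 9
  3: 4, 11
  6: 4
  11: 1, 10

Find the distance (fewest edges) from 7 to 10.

3

Distance 0: 7.
Distance 1: 0, 3.
Distance 2: 1, 4, 9, 11.
Distance 3: 2, 10 — contains 10.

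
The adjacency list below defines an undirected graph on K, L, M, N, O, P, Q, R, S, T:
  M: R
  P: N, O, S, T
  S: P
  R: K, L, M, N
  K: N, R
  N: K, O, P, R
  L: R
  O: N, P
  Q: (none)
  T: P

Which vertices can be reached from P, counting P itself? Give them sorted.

K, L, M, N, O, P, R, S, T

Start at P.
Its neighbours: N, O, S, T.
Then their neighbours: K, R.
Then next layer: L, M.
Nothing further is reachable.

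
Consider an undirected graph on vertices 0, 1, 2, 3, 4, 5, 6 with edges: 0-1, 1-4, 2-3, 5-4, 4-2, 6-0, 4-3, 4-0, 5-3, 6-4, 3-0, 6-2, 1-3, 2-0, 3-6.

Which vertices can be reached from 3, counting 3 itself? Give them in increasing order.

0, 1, 2, 3, 4, 5, 6

Start at 3.
Its neighbours: 0, 1, 2, 4, 5, 6.
Every vertex is now reached.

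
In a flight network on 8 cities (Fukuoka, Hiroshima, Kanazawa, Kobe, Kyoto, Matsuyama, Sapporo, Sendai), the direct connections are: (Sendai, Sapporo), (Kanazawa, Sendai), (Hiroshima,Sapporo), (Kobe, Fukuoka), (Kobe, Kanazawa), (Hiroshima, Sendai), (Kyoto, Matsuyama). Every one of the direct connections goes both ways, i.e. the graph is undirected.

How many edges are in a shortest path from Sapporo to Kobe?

3

Distance 0: Sapporo.
Distance 1: Hiroshima, Sendai.
Distance 2: Kanazawa.
Distance 3: Kobe — contains Kobe.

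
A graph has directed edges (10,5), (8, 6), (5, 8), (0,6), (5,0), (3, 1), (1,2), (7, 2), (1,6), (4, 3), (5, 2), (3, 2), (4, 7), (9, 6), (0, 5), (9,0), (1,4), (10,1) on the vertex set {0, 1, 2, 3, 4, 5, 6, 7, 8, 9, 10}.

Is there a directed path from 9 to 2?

Explore from 9.
Distance 1: reach 0, 6.
Distance 2: reach 5.
Distance 3: reach 2, 8.
Found 2.

Yes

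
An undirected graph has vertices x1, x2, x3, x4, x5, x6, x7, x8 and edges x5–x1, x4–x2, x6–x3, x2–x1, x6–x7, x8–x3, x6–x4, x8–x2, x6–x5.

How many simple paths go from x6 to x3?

3

x6–x3
x6–x4–x2–x8–x3
x6–x5–x1–x2–x8–x3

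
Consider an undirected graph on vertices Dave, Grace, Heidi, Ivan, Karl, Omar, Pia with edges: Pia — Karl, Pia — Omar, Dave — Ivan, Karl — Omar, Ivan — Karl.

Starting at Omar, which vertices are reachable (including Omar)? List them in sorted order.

Start at Omar.
Its neighbours: Karl, Pia.
Then their neighbours: Ivan.
Then next layer: Dave.
Nothing further is reachable.

Dave, Ivan, Karl, Omar, Pia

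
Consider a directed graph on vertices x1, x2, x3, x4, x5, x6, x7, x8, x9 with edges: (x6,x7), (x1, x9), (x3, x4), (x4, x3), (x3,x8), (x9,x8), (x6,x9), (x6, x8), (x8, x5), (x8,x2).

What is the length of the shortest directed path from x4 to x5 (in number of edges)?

3

Distance 0: x4.
Distance 1: x3.
Distance 2: x8.
Distance 3: x2, x5 — contains x5.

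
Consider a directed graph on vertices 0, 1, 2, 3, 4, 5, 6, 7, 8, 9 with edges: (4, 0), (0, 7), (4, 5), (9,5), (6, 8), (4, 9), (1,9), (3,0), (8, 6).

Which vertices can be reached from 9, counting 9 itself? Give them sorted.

Start at 9.
Its neighbours: 5.
Nothing further is reachable.

5, 9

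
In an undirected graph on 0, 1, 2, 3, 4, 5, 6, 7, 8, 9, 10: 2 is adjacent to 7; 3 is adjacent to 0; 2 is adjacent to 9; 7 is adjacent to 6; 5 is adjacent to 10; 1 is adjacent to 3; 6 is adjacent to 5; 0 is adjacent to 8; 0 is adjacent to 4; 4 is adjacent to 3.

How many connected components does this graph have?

From 0: component {0, 1, 3, 4, 8}.
From 2: component {2, 5, 6, 7, 9, 10}.
That's 2 components.

2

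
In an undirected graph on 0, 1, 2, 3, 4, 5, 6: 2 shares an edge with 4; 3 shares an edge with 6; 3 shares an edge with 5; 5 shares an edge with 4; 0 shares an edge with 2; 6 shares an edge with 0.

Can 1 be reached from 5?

Explore from 5.
Distance 1: reach 3, 4.
Distance 2: reach 2, 6.
Distance 3: reach 0.
The search is exhausted without reaching 1; it lies in a different component.

No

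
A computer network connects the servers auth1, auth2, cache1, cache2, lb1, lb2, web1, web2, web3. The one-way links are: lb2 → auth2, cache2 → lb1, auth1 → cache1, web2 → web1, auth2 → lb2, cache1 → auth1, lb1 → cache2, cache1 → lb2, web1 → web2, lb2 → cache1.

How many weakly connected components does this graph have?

4

From auth1: component {auth1, auth2, cache1, lb2}.
From cache2: component {cache2, lb1}.
From web1: component {web1, web2}.
From web3: component {web3}.
That's 4 components.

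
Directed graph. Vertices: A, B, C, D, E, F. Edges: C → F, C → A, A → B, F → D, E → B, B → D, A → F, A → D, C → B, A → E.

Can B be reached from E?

Yes

Explore from E.
Distance 1: reach B.
Found B.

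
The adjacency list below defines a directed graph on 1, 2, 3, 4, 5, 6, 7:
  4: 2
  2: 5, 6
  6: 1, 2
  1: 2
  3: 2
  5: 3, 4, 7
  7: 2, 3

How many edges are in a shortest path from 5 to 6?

3

Distance 0: 5.
Distance 1: 3, 4, 7.
Distance 2: 2.
Distance 3: 6 — contains 6.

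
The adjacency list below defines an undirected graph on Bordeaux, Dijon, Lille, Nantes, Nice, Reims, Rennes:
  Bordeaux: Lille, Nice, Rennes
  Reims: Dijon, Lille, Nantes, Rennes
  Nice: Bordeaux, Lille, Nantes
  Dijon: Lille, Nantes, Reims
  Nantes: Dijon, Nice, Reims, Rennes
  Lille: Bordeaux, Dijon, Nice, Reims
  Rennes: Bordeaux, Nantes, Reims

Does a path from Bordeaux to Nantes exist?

Yes

Explore from Bordeaux.
Distance 1: reach Lille, Nice, Rennes.
Distance 2: reach Dijon, Nantes, Reims.
Found Nantes.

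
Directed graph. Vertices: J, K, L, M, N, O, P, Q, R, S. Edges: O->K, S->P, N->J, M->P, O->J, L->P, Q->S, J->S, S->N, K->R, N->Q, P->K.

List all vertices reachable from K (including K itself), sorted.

Start at K.
Its neighbours: R.
Nothing further is reachable.

K, R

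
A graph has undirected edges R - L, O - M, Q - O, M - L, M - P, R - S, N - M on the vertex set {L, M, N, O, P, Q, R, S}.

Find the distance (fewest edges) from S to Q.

5

Distance 0: S.
Distance 1: R.
Distance 2: L.
Distance 3: M.
Distance 4: N, O, P.
Distance 5: Q — contains Q.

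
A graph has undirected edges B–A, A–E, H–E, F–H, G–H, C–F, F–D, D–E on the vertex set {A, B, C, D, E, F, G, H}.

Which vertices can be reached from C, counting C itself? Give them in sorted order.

A, B, C, D, E, F, G, H

Start at C.
Its neighbours: F.
Then their neighbours: D, H.
Then next layer: E, G.
Then next layer: A.
Then next layer: B.
Every vertex is now reached.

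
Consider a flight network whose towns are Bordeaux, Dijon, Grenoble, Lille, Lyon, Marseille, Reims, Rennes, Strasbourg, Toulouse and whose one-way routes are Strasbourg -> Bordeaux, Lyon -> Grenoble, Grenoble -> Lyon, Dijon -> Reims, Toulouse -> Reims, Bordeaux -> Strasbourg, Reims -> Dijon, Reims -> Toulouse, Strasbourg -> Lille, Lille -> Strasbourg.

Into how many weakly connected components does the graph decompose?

5

From Bordeaux: component {Bordeaux, Lille, Strasbourg}.
From Dijon: component {Dijon, Reims, Toulouse}.
From Grenoble: component {Grenoble, Lyon}.
From Marseille: component {Marseille}.
From Rennes: component {Rennes}.
That's 5 components.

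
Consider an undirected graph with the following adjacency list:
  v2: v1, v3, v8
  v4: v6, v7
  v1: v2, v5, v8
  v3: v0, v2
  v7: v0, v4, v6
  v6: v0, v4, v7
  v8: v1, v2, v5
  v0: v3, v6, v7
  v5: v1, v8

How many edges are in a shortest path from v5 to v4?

Distance 0: v5.
Distance 1: v1, v8.
Distance 2: v2.
Distance 3: v3.
Distance 4: v0.
Distance 5: v6, v7.
Distance 6: v4 — contains v4.

6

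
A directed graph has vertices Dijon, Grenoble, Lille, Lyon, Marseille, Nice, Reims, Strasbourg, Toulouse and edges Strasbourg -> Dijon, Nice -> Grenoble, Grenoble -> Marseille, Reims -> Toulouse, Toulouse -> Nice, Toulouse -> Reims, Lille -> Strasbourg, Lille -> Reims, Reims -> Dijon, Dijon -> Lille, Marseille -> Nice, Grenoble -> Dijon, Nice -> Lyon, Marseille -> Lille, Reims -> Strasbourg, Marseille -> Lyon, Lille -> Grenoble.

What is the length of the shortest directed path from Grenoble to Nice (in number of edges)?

2

Distance 0: Grenoble.
Distance 1: Dijon, Marseille.
Distance 2: Lille, Lyon, Nice — contains Nice.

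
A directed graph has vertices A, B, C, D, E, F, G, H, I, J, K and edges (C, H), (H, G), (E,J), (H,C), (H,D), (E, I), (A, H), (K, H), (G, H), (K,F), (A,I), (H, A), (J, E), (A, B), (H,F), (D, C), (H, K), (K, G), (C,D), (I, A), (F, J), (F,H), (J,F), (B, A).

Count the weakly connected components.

From A: component {A, B, C, D, E, F, G, H, I, J, K}.
That's 1 component.

1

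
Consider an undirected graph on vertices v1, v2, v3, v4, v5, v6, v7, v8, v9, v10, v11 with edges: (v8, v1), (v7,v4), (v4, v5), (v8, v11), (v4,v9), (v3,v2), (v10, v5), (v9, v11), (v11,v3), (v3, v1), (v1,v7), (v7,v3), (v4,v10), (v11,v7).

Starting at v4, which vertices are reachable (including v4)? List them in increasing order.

v1, v2, v3, v4, v5, v7, v8, v9, v10, v11

Start at v4.
Its neighbours: v5, v7, v9, v10.
Then their neighbours: v1, v3, v11.
Then next layer: v2, v8.
Nothing further is reachable.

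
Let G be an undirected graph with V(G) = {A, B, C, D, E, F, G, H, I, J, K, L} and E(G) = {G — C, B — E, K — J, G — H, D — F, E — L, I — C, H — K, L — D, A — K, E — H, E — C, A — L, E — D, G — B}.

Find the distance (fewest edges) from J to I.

5

Distance 0: J.
Distance 1: K.
Distance 2: A, H.
Distance 3: E, G, L.
Distance 4: B, C, D.
Distance 5: F, I — contains I.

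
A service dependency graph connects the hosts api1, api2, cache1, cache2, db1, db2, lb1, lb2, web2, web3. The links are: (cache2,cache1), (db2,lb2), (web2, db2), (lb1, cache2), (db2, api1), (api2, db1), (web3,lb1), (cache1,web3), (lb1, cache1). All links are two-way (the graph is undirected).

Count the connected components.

3

From api1: component {api1, db2, lb2, web2}.
From api2: component {api2, db1}.
From cache1: component {cache1, cache2, lb1, web3}.
That's 3 components.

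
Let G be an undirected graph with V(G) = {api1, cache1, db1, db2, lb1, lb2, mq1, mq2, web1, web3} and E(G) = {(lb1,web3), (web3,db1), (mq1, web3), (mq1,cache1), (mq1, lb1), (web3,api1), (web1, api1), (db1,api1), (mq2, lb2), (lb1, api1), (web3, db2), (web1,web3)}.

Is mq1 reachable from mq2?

No

Explore from mq2.
Distance 1: reach lb2.
The search is exhausted without reaching mq1; it lies in a different component.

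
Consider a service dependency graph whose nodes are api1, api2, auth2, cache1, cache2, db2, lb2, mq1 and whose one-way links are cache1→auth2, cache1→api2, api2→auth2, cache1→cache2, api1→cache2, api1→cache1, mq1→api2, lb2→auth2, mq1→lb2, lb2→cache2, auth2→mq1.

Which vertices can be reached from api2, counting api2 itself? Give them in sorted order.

api2, auth2, cache2, lb2, mq1

Start at api2.
Its neighbours: auth2.
Then their neighbours: mq1.
Then next layer: lb2.
Then next layer: cache2.
Nothing further is reachable.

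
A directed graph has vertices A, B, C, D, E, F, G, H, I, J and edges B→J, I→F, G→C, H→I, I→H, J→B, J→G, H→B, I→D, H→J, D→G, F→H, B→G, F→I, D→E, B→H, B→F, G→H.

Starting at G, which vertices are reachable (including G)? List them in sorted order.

Start at G.
Its neighbours: C, H.
Then their neighbours: B, I, J.
Then next layer: D, F.
Then next layer: E.
Nothing further is reachable.

B, C, D, E, F, G, H, I, J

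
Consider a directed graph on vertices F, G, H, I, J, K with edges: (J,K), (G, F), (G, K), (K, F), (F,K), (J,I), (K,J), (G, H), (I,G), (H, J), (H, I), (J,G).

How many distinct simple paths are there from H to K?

H→I→G→F→K
H→I→G→K
H→J→G→F→K
H→J→G→K
H→J→I→G→F→K
H→J→I→G→K
H→J→K

7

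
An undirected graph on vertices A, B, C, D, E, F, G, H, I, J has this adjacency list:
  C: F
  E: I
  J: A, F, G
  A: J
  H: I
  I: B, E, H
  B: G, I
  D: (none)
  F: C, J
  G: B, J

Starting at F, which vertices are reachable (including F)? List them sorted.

A, B, C, E, F, G, H, I, J

Start at F.
Its neighbours: C, J.
Then their neighbours: A, G.
Then next layer: B.
Then next layer: I.
Then next layer: E, H.
Nothing further is reachable.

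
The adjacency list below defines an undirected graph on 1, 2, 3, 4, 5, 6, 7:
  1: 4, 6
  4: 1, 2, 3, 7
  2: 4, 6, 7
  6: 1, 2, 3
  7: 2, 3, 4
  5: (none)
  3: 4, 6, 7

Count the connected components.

From 1: component {1, 2, 3, 4, 6, 7}.
From 5: component {5}.
That's 2 components.

2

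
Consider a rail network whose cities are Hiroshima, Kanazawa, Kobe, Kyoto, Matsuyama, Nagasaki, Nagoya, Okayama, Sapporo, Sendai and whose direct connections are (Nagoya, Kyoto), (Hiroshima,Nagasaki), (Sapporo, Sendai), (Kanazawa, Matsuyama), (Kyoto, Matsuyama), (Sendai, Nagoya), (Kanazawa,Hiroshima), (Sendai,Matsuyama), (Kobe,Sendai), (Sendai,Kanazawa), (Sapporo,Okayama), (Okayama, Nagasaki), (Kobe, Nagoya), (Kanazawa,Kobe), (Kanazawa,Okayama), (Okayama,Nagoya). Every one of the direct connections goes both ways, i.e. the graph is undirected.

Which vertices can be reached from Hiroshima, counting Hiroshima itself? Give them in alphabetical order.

Hiroshima, Kanazawa, Kobe, Kyoto, Matsuyama, Nagasaki, Nagoya, Okayama, Sapporo, Sendai

Start at Hiroshima.
Its neighbours: Kanazawa, Nagasaki.
Then their neighbours: Kobe, Matsuyama, Okayama, Sendai.
Then next layer: Kyoto, Nagoya, Sapporo.
Every vertex is now reached.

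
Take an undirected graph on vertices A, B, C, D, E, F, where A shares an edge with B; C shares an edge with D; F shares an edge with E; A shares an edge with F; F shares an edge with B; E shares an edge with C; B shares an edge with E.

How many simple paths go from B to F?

3

B–A–F
B–E–F
B–F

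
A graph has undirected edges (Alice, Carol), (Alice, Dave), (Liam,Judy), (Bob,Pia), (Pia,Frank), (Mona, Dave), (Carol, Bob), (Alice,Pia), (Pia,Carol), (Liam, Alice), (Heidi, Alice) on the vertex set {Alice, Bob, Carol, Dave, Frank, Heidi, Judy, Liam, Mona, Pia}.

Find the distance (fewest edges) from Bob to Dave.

3

Distance 0: Bob.
Distance 1: Carol, Pia.
Distance 2: Alice, Frank.
Distance 3: Dave, Heidi, Liam — contains Dave.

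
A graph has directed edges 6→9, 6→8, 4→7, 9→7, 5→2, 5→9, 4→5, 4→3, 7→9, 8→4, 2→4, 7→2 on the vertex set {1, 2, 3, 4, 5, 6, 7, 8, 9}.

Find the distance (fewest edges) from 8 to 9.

3

Distance 0: 8.
Distance 1: 4.
Distance 2: 3, 5, 7.
Distance 3: 2, 9 — contains 9.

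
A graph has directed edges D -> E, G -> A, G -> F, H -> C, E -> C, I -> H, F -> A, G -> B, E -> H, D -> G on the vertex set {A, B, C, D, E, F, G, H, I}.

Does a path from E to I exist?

No

Explore from E.
Distance 1: reach C, H.
The search from E is exhausted; no directed path reaches I.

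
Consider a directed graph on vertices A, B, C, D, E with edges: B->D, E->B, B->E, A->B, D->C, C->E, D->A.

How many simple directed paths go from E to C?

E→B→D→C

1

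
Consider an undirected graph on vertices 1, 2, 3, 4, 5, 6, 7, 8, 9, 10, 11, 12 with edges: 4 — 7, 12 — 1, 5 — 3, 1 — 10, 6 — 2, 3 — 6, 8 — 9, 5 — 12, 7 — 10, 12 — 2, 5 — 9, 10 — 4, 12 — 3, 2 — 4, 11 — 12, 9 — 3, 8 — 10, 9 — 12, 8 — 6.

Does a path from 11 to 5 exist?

Yes

Explore from 11.
Distance 1: reach 12.
Distance 2: reach 1, 2, 3, 5, 9.
Found 5.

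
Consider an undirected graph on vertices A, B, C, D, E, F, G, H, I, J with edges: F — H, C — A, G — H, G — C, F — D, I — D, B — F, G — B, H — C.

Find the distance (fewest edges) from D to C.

3

Distance 0: D.
Distance 1: F, I.
Distance 2: B, H.
Distance 3: C, G — contains C.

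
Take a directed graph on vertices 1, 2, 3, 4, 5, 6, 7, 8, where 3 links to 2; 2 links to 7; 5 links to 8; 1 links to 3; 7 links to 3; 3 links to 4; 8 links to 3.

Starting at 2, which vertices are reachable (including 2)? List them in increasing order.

2, 3, 4, 7

Start at 2.
Its neighbours: 7.
Then their neighbours: 3.
Then next layer: 4.
Nothing further is reachable.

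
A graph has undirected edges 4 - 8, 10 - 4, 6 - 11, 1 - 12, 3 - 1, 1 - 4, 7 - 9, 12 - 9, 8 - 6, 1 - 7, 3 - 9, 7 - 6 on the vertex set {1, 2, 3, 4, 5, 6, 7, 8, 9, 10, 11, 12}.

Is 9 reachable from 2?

2 has no edges, so nothing is reachable from it.

No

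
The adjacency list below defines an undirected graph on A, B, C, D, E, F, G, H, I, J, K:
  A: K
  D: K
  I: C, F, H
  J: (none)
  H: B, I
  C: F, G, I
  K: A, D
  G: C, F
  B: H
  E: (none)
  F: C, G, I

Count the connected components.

4

From A: component {A, D, K}.
From B: component {B, C, F, G, H, I}.
From E: component {E}.
From J: component {J}.
That's 4 components.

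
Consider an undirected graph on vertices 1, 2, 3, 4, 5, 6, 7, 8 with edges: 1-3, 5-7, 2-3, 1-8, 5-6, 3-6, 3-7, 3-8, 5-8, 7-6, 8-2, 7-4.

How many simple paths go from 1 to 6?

16

1–3–2–8–5–6
1–3–2–8–5–7–6
1–3–6
1–3–7–5–6
1–3–7–6
1–3–8–5–6
1–3–8–5–7–6
1–8–2–3–6
... and 8 more.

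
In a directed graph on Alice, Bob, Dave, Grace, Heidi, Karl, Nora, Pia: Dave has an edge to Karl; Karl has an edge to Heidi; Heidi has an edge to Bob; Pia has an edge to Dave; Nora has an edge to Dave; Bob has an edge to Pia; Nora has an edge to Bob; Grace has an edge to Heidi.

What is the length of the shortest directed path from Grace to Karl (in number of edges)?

Distance 0: Grace.
Distance 1: Heidi.
Distance 2: Bob.
Distance 3: Pia.
Distance 4: Dave.
Distance 5: Karl — contains Karl.

5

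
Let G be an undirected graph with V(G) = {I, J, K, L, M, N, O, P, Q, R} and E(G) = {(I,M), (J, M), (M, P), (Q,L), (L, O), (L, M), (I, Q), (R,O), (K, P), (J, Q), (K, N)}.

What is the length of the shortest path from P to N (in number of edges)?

Distance 0: P.
Distance 1: K, M.
Distance 2: I, J, L, N — contains N.

2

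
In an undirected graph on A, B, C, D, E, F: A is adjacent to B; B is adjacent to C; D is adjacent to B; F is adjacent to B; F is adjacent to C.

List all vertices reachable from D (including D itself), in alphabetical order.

A, B, C, D, F

Start at D.
Its neighbours: B.
Then their neighbours: A, C, F.
Nothing further is reachable.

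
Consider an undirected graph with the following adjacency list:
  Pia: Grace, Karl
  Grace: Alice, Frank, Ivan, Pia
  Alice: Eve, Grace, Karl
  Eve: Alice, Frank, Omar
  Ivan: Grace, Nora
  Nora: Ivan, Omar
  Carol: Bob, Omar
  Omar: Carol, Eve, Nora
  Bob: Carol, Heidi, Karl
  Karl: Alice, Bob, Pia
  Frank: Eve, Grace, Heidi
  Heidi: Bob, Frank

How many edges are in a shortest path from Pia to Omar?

4

Distance 0: Pia.
Distance 1: Grace, Karl.
Distance 2: Alice, Bob, Frank, Ivan.
Distance 3: Carol, Eve, Heidi, Nora.
Distance 4: Omar — contains Omar.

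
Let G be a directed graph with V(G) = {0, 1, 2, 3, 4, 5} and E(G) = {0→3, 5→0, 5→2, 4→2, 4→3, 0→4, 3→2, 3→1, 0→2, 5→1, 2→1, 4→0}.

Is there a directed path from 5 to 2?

Explore from 5.
Distance 1: reach 0, 1, 2.
Found 2.

Yes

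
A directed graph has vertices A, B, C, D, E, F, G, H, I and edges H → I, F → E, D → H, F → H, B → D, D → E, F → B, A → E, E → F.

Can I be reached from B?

Yes

Explore from B.
Distance 1: reach D.
Distance 2: reach E, H.
Distance 3: reach F, I.
Found I.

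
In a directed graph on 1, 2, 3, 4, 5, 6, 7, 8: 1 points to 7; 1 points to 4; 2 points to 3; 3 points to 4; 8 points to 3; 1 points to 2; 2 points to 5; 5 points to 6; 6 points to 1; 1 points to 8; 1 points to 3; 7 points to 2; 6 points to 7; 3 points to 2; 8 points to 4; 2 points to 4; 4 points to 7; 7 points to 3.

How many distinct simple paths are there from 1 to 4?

13

1→2→3→4
1→2→4
1→2→5→6→7→3→4
1→3→2→4
1→3→4
1→4
1→7→2→3→4
1→7→2→4
1→7→3→2→4
1→7→3→4
1→8→3→2→4
1→8→3→4
1→8→4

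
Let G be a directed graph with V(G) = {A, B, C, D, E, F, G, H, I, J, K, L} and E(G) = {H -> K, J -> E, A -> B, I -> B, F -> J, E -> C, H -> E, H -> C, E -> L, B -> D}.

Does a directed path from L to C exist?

No

L has no outgoing edges, so nothing is reachable from it.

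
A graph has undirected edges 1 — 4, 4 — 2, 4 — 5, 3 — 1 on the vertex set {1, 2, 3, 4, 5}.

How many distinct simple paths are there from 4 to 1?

4–1

1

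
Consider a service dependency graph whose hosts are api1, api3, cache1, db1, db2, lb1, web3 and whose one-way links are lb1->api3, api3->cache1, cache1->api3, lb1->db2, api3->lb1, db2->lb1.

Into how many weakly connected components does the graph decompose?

4

From api1: component {api1}.
From api3: component {api3, cache1, db2, lb1}.
From db1: component {db1}.
From web3: component {web3}.
That's 4 components.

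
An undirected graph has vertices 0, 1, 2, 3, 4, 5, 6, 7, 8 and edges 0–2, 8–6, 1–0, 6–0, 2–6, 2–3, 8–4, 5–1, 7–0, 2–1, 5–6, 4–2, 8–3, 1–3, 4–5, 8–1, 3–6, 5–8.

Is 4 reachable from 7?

Yes

Explore from 7.
Distance 1: reach 0.
Distance 2: reach 1, 2, 6.
Distance 3: reach 3, 4, 5, 8.
Found 4.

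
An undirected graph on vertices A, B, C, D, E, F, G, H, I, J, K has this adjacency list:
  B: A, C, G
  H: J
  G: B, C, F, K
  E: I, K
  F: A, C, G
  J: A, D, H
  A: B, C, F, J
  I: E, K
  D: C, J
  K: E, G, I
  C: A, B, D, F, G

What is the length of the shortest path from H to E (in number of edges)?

Distance 0: H.
Distance 1: J.
Distance 2: A, D.
Distance 3: B, C, F.
Distance 4: G.
Distance 5: K.
Distance 6: E, I — contains E.

6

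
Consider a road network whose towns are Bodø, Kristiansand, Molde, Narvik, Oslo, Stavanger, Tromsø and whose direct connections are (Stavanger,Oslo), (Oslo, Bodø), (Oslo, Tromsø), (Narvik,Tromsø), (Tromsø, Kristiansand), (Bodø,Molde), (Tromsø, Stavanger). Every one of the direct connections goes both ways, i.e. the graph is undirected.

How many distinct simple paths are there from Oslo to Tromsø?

2

Oslo–Stavanger–Tromsø
Oslo–Tromsø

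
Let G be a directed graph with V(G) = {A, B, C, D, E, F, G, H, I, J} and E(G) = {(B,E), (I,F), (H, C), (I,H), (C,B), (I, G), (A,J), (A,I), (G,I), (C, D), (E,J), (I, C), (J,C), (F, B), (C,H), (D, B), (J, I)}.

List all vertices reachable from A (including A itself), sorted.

Start at A.
Its neighbours: I, J.
Then their neighbours: C, F, G, H.
Then next layer: B, D.
Then next layer: E.
Every vertex is now reached.

A, B, C, D, E, F, G, H, I, J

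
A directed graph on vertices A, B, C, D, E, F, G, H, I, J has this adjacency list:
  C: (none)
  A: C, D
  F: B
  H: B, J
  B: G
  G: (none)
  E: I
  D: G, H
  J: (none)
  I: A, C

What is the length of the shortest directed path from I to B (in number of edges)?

Distance 0: I.
Distance 1: A, C.
Distance 2: D.
Distance 3: G, H.
Distance 4: B, J — contains B.

4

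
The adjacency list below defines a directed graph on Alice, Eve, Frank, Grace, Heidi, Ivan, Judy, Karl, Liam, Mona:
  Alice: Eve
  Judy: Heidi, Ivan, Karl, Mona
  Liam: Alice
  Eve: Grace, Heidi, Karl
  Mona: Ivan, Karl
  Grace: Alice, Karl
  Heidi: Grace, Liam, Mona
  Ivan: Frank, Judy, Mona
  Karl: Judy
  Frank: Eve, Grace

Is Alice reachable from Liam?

Explore from Liam.
Distance 1: reach Alice.
Found Alice.

Yes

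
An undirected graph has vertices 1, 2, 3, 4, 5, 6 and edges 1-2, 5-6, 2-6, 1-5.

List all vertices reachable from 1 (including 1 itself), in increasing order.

Start at 1.
Its neighbours: 2, 5.
Then their neighbours: 6.
Nothing further is reachable.

1, 2, 5, 6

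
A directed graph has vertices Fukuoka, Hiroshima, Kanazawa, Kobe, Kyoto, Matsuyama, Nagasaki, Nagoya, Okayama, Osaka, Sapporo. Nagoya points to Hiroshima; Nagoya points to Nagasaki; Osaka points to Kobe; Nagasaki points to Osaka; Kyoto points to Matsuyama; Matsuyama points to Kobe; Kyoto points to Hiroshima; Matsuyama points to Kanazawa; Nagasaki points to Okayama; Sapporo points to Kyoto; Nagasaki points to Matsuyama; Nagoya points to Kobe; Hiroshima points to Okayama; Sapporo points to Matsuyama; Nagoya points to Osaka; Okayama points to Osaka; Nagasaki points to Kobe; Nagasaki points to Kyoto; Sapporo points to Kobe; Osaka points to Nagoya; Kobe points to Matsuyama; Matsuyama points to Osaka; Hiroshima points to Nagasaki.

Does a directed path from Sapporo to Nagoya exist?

Yes

Explore from Sapporo.
Distance 1: reach Kobe, Kyoto, Matsuyama.
Distance 2: reach Hiroshima, Kanazawa, Osaka.
Distance 3: reach Nagasaki, Nagoya, Okayama.
Found Nagoya.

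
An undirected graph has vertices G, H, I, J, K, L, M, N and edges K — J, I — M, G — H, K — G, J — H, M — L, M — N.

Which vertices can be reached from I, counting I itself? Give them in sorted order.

Start at I.
Its neighbours: M.
Then their neighbours: L, N.
Nothing further is reachable.

I, L, M, N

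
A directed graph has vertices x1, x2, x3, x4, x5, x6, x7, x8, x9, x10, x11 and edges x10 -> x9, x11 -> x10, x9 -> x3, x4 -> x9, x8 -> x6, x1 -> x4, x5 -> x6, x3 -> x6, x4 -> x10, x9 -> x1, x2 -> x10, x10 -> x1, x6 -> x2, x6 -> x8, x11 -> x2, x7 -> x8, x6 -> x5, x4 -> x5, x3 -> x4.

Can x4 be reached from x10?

Explore from x10.
Distance 1: reach x1, x9.
Distance 2: reach x3, x4.
Found x4.

Yes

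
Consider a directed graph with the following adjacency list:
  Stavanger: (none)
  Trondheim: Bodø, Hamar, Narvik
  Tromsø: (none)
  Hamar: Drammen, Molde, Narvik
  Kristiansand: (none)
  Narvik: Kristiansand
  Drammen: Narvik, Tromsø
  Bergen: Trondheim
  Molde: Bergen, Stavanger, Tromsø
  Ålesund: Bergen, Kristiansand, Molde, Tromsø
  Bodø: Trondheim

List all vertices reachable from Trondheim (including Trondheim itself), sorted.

Bergen, Bodø, Drammen, Hamar, Kristiansand, Molde, Narvik, Stavanger, Tromsø, Trondheim

Start at Trondheim.
Its neighbours: Bodø, Hamar, Narvik.
Then their neighbours: Drammen, Kristiansand, Molde.
Then next layer: Bergen, Stavanger, Tromsø.
Nothing further is reachable.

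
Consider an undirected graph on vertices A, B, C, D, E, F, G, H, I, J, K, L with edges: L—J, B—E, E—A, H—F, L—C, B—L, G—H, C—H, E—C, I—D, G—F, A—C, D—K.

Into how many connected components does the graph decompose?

From A: component {A, B, C, E, F, G, H, J, L}.
From D: component {D, I, K}.
That's 2 components.

2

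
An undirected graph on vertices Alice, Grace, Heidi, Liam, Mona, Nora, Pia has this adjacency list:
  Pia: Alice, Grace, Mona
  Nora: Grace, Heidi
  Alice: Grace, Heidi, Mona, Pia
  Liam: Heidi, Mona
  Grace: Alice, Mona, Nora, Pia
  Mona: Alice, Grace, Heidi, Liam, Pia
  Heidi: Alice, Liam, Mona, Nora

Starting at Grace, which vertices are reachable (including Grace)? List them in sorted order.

Alice, Grace, Heidi, Liam, Mona, Nora, Pia

Start at Grace.
Its neighbours: Alice, Mona, Nora, Pia.
Then their neighbours: Heidi, Liam.
Every vertex is now reached.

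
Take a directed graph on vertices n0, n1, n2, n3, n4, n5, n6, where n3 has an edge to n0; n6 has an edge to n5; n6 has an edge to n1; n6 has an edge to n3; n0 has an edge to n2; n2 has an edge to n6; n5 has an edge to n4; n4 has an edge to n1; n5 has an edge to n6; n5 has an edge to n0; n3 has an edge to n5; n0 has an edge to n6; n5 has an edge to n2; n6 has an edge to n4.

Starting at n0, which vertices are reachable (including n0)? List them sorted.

Start at n0.
Its neighbours: n2, n6.
Then their neighbours: n1, n3, n4, n5.
Every vertex is now reached.

n0, n1, n2, n3, n4, n5, n6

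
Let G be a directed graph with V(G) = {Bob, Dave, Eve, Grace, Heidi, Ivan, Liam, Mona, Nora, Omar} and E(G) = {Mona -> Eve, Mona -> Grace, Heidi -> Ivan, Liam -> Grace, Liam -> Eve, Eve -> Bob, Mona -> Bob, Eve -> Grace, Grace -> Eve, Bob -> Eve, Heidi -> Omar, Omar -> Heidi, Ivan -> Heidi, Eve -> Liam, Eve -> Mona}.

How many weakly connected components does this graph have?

4

From Bob: component {Bob, Eve, Grace, Liam, Mona}.
From Dave: component {Dave}.
From Heidi: component {Heidi, Ivan, Omar}.
From Nora: component {Nora}.
That's 4 components.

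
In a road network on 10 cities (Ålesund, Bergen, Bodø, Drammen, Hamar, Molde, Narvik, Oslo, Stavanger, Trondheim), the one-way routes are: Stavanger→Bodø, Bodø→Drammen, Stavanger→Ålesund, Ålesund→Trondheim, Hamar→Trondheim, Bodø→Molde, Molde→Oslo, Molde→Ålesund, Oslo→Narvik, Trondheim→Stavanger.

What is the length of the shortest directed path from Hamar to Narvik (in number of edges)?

6

Distance 0: Hamar.
Distance 1: Trondheim.
Distance 2: Stavanger.
Distance 3: Ålesund, Bodø.
Distance 4: Drammen, Molde.
Distance 5: Oslo.
Distance 6: Narvik — contains Narvik.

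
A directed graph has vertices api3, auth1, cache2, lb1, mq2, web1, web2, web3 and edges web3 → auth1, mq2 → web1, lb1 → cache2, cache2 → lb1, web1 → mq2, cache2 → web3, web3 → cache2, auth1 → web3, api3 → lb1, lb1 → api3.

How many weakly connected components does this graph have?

3

From api3: component {api3, auth1, cache2, lb1, web3}.
From mq2: component {mq2, web1}.
From web2: component {web2}.
That's 3 components.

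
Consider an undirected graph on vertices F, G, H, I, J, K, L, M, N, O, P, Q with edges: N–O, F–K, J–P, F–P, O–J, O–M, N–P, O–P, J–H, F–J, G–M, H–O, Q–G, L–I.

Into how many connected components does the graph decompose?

2

From F: component {F, G, H, J, K, M, N, O, P, Q}.
From I: component {I, L}.
That's 2 components.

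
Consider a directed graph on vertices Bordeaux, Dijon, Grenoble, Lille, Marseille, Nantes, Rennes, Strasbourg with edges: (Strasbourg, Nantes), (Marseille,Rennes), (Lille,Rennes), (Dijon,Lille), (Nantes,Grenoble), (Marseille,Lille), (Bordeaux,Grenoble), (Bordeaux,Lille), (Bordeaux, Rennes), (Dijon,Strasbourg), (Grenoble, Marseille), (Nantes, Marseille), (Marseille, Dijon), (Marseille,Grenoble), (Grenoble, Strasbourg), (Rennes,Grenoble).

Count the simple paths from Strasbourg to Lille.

4

Strasbourg→Nantes→Grenoble→Marseille→Dijon→Lille
Strasbourg→Nantes→Grenoble→Marseille→Lille
Strasbourg→Nantes→Marseille→Dijon→Lille
Strasbourg→Nantes→Marseille→Lille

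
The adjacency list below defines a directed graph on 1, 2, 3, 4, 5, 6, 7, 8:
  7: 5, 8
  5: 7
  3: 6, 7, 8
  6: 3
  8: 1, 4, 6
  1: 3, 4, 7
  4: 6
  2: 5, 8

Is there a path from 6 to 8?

Yes

Explore from 6.
Distance 1: reach 3.
Distance 2: reach 7, 8.
Found 8.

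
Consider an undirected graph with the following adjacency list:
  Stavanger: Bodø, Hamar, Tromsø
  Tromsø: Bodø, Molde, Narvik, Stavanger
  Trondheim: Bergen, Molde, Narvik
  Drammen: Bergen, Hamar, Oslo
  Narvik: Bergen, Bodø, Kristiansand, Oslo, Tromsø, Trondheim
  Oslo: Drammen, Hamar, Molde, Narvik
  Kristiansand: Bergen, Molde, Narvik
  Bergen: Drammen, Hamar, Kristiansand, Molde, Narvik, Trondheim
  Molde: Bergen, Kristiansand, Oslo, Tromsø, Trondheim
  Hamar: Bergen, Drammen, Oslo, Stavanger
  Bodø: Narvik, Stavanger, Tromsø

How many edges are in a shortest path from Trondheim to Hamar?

2

Distance 0: Trondheim.
Distance 1: Bergen, Molde, Narvik.
Distance 2: Bodø, Drammen, Hamar, Kristiansand, Oslo, Tromsø — contains Hamar.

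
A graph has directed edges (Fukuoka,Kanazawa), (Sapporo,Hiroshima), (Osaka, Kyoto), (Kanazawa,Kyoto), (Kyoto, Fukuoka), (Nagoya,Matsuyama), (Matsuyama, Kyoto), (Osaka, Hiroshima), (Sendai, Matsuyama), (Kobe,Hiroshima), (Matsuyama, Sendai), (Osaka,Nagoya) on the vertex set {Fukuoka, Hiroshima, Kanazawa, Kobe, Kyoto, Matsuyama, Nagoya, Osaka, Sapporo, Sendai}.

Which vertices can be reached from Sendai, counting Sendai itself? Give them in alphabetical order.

Fukuoka, Kanazawa, Kyoto, Matsuyama, Sendai

Start at Sendai.
Its neighbours: Matsuyama.
Then their neighbours: Kyoto.
Then next layer: Fukuoka.
Then next layer: Kanazawa.
Nothing further is reachable.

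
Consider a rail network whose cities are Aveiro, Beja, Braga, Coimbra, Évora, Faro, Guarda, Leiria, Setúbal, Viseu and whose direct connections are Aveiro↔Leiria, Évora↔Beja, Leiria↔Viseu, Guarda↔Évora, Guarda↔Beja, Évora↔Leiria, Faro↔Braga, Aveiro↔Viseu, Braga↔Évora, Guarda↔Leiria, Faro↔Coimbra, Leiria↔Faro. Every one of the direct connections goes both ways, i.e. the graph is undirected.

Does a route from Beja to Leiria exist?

Explore from Beja.
Distance 1: reach Évora, Guarda.
Distance 2: reach Braga, Leiria.
Found Leiria.

Yes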